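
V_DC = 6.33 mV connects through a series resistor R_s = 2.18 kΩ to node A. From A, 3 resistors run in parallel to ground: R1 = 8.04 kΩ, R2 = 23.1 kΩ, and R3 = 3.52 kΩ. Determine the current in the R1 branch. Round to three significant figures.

Parallel bank: R_p = 1/(1/8.04 + 1/23.1 + 1/3.52) = 2.214 kΩ.
Node voltage V_A = V_DC · R_p/(R_s + R_p) = 6.33 × 0.5038 = 3.189 mV.
Branch current I = V_A/R1 = 3.189/8.04 = 0.3967 µA.

I ≈ 0.397 µA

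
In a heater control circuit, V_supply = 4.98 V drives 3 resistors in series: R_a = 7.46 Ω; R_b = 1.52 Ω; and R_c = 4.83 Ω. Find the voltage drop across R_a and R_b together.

V ≈ 3.24 V

Series total: ΣR = 7.46 + 1.52 + 4.83 = 13.81 Ω.
R_{R_a..R_b} = 7.46 + 1.52 = 8.980 Ω.
By the voltage-divider rule, V = 4.98 × 8.980/13.81 = 3.238 V.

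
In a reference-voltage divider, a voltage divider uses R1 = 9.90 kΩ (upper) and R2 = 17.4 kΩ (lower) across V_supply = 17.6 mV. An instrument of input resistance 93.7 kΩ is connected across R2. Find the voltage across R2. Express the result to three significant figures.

R2 ‖ R_L = (17.4 × 93.7)/(17.4 + 93.7) = 14.67 kΩ.
Now apply the divider: V_out = 17.6 × 0.5971 = 10.51 mV.

V_out ≈ 10.5 mV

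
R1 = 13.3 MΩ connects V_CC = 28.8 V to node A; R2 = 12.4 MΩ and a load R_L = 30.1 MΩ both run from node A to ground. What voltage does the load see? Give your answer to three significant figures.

V_out ≈ 11.5 V

First combine the lower leg with the load: R2 ‖ R_L = 8.782 MΩ.
Then V_out = V_CC · R2'/(R1 + R2') = 28.8 × 8.782/22.08 = 11.45 V.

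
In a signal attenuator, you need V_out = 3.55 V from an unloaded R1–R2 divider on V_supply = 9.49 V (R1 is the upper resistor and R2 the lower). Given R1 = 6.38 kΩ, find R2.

R2 ≈ 3.81 kΩ

Required fraction k = V_out/V_supply = 0.3741.
R2 = R1 · 0.3741/(1 − 0.3741) = 3.813 kΩ.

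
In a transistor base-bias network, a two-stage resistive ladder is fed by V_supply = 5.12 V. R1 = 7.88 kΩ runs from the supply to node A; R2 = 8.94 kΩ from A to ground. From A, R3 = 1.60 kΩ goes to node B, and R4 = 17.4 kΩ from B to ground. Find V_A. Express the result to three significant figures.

V_A ≈ 2.23 V

The second stage (R3 + R4 = 19.00 kΩ) loads node A in parallel with R2.
Effective lower resistance at A: R2 ‖ 19.00 = 6.079 kΩ.
So V_A = 5.12 × 0.4355 = 2.230 V.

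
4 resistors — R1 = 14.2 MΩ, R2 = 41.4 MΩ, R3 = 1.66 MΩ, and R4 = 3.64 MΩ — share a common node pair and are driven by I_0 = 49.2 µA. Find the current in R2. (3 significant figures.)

ΣG = 1/14.2 + 1/41.4 + 1/1.66 + 1/3.64 = 0.9717.
R2 takes the fraction G_k/ΣG = 0.02415/0.9717 = 0.02486, so I = 49.2 × 0.02486 = 1.223 µA.

I ≈ 1.22 µA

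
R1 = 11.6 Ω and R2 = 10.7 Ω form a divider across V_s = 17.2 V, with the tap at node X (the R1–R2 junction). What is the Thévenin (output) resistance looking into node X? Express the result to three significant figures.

R_th ≈ 5.57 Ω

With V_s suppressed (replaced by a short), R_th = R1 ‖ R2 = (11.60 × 10.7)/(11.60 + 10.7) = 5.566 Ω.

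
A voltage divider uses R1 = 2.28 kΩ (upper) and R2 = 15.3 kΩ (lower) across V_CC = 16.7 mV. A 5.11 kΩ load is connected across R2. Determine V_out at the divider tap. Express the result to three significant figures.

First combine the lower leg with the load: R2 ‖ R_L = 3.831 kΩ.
Now apply the divider: V_out = 16.7 × 0.6269 = 10.47 mV.

V_out ≈ 10.5 mV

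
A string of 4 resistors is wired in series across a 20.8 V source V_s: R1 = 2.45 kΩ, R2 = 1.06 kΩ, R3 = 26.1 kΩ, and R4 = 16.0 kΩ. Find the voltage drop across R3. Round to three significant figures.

Total series resistance ΣR = 2.45 + 1.06 + 26.1 + 16.0 = 45.61 kΩ.
Voltage divider: V = V_s · (26.10 / 45.61) = 20.8 × 0.5722 = 11.90 V.

V ≈ 11.9 V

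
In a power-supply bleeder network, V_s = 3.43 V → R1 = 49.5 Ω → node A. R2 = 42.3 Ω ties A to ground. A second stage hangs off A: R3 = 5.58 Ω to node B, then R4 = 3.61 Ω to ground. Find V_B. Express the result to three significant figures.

V_B ≈ 0.178 V

Node A sees R2 in parallel with the series input of stage 2, R3 + R4 = 9.190 Ω.
Effective lower resistance at A: R2 ‖ 9.190 = 7.550 Ω.
First divider: V_A = V_s · 7.550/(49.5 + 7.550) = 0.4539 V.
Then the unloaded second divider: V_B = V_A × R4/(R3+R4) = 0.4539 × 0.3928 = 0.1783 V.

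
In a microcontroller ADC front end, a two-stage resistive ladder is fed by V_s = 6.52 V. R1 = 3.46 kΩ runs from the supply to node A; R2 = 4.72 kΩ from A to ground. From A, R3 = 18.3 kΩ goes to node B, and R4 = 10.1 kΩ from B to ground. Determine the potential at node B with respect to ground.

V_B ≈ 1.25 V

Looking into the second stage from A: R3 + R4 = 28.40 kΩ appears in parallel with R2.
R2 ‖ (R3+R4) = 4.047 kΩ.
So V_A = 6.52 × 0.5391 = 3.515 V.
Stage 2 is unloaded, so V_B = V_A · R4/(R3+R4) = 3.515 × 10.1/28.40 = 1.250 V.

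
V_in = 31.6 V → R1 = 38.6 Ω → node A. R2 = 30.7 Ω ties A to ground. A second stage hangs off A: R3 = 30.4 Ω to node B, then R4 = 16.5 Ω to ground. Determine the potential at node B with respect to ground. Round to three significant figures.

The second stage (R3 + R4 = 46.90 Ω) loads node A in parallel with R2.
Effective lower resistance at A: R2 ‖ 46.90 = 18.55 Ω.
V_A = 31.6 × 18.55/(38.6 + 18.55) = 10.26 V.
Then the unloaded second divider: V_B = V_A × R4/(R3+R4) = 10.26 × 0.3518 = 3.609 V.

V_B ≈ 3.61 V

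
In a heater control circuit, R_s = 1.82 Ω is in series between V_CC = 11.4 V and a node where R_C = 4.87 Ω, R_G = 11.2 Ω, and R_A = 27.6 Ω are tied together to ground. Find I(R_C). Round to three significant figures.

Parallel bank: R_p = 1/(1/4.87 + 1/11.2 + 1/27.6) = 3.022 Ω.
V_A = 11.4 × 3.022/4.842 = 7.115 V.
Branch current I = V_A/R_C = 7.115/4.87 = 1.461 A.
(Check via current divider: I_total = 2.354 A; share G_k/ΣG = 0.6206 → same result.)

I ≈ 1.46 A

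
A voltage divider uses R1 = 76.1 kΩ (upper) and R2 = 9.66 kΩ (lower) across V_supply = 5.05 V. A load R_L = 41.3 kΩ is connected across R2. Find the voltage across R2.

V_out ≈ 0.471 V

First combine the lower leg with the load: R2 ‖ R_L = 7.829 kΩ.
Now apply the divider: V_out = 5.05 × 0.09328 = 0.4711 V.
(Unloaded it would be 0.569 V; the load pulls it down.)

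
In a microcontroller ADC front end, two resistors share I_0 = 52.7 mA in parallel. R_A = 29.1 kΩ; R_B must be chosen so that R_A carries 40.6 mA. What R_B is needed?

Two-branch current divider: I_A = I_0 · R_B/(R_A + R_B).
40.6/52.7 = R_B/(R_A + R_B) → R_B = R_A · (0.7704)/(1 − 0.7704) = 29.1 × 3.355 = 97.64 kΩ.

R_B ≈ 97.6 kΩ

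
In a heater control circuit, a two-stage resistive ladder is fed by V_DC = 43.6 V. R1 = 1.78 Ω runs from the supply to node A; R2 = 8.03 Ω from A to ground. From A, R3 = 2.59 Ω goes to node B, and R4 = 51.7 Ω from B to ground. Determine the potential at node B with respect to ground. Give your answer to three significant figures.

V_B ≈ 33.1 V

The second stage (R3 + R4 = 54.29 Ω) loads node A in parallel with R2.
R2 ‖ (R3+R4) = 6.995 Ω.
V_A = 43.6 × 6.995/(1.78 + 6.995) = 34.76 V.
Stage 2 is unloaded, so V_B = V_A · R4/(R3+R4) = 34.76 × 51.7/54.29 = 33.10 V.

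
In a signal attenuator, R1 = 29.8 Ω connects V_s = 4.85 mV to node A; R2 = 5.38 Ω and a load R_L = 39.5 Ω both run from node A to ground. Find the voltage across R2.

V_out ≈ 0.665 mV

First combine the lower leg with the load: R2 ‖ R_L = 4.735 Ω.
Then V_out = V_s · R2'/(R1 + R2') = 4.85 × 4.735/34.54 = 0.6650 mV.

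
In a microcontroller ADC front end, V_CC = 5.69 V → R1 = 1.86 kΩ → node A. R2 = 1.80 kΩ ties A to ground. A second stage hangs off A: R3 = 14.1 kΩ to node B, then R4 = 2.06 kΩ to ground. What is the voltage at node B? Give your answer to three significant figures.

V_B ≈ 0.338 V

The second stage (R3 + R4 = 16.16 kΩ) loads node A in parallel with R2.
R2 ‖ (R3+R4) = 1.620 kΩ.
V_A = 5.69 × 1.620/(1.86 + 1.620) = 2.648 V.
Stage 2 is unloaded, so V_B = V_A · R4/(R3+R4) = 2.648 × 2.06/16.16 = 0.3376 V.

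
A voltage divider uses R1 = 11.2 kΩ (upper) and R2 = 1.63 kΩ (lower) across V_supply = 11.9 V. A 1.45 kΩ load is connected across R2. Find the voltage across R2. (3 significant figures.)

The load sits in parallel with R2, giving an effective lower resistance R2' = R2·R_L/(R2+R_L) = 0.7674 kΩ.
Voltage divider with the loaded lower leg: V_out = 11.9 × 0.7674/(11.2 + 0.7674) = 11.9 × 0.06412 = 0.7631 V.
(Unloaded it would be 1.51 V; the load pulls it down.)

V_out ≈ 0.763 V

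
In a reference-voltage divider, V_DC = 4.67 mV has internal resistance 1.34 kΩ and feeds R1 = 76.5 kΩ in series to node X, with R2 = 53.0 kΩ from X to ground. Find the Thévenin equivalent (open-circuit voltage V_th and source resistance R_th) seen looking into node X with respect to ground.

V_th ≈ 1.89 mV, R_th ≈ 31.5 kΩ

R1' = 1.34 + 76.5 = 77.84 kΩ (source resistance + R1).
V_th is the unloaded tap voltage: V_DC · R2/(R1'+R2) = 4.67 × 0.4051 = 1.892 mV.
Looking into X with the source shorted: R_th = R1'·R2/(R1'+R2) = 77.84 × 53.0/130.8 = 31.53 kΩ.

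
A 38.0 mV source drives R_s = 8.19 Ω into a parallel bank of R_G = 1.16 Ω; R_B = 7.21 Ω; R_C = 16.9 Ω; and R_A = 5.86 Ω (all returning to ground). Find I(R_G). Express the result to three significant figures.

I ≈ 2.96 mA

Equivalent of the parallel group: R_p = 0.8126 Ω.
V_A by voltage divider: V_A = 38.0 × 0.8126/(8.19 + 0.8126) = 3.430 mV.
Branch current I = V_A/R_G = 3.430/1.16 = 2.957 mA.
(Equivalently: I_total = 4.221 mA, then current-divider fraction G_k/ΣG = 0.7005.)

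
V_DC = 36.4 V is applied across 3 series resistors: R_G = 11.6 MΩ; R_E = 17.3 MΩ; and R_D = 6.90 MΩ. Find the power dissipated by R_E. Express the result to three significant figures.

P ≈ 17.9 µW

ΣR = 35.80 MΩ → I = 36.4/35.80 = 1.017 µA.
V(R_E) = I·R = 17.59 V; P = V·I = 17.59 × 1.017 = 17.88 µW.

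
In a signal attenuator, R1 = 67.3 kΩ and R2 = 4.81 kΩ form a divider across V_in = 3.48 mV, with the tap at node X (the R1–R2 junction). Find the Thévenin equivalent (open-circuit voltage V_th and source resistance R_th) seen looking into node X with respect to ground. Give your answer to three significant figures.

V_th ≈ 0.232 mV, R_th ≈ 4.49 kΩ

With X open, the divider is unloaded: V_th = 3.48 × 4.81/72.11 = 0.2321 mV.
Zeroing V_in shorts the top of R1 to ground, so R_th = R1 ‖ R2 = 4.489 kΩ.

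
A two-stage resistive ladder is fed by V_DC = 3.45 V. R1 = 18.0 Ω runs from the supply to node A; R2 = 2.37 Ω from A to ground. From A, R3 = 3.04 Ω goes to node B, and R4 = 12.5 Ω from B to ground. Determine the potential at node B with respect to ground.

V_B ≈ 0.285 V

Node A sees R2 in parallel with the series input of stage 2, R3 + R4 = 15.54 Ω.
Effective lower resistance at A: R2 ‖ 15.54 = 2.056 Ω.
So V_A = 3.45 × 0.1025 = 0.3537 V.
Stage 2 is unloaded, so V_B = V_A · R4/(R3+R4) = 0.3537 × 12.5/15.54 = 0.2845 V.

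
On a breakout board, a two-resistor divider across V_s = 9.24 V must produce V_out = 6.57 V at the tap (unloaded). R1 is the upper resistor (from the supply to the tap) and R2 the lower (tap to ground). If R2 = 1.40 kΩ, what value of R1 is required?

Required fraction k = V_out/V_s = 0.7110.
So R1 = R2 · (V_s/V_out − 1) = 1.40 × (9.24/6.57 − 1) = 1.40 × 0.4064 = 0.5689 kΩ.

R1 ≈ 0.569 kΩ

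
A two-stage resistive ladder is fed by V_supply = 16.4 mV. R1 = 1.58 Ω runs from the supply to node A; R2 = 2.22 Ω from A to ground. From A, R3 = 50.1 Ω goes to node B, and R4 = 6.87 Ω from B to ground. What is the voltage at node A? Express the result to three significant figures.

Looking into the second stage from A: R3 + R4 = 56.97 Ω appears in parallel with R2.
Effective lower resistance at A: R2 ‖ 56.97 = 2.137 Ω.
First divider: V_A = V_supply · 2.137/(1.58 + 2.137) = 9.428 mV.

V_A ≈ 9.43 mV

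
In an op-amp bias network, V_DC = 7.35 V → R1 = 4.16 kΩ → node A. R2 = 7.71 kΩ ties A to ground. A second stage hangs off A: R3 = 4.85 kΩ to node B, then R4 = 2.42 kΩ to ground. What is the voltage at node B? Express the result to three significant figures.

Looking into the second stage from A: R3 + R4 = 7.270 kΩ appears in parallel with R2.
R2 ‖ (R3+R4) = 3.742 kΩ.
So V_A = 7.35 × 0.4735 = 3.480 V.
Stage 2 is unloaded, so V_B = V_A · R4/(R3+R4) = 3.480 × 2.42/7.270 = 1.159 V.

V_B ≈ 1.16 V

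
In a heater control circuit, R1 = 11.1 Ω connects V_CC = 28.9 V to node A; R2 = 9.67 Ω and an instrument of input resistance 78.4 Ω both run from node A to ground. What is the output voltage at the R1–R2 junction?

R2 ‖ R_L = (9.67 × 78.4)/(9.67 + 78.4) = 8.608 Ω.
Voltage divider with the loaded lower leg: V_out = 28.9 × 8.608/(11.1 + 8.608) = 28.9 × 0.4368 = 12.62 V.

V_out ≈ 12.6 V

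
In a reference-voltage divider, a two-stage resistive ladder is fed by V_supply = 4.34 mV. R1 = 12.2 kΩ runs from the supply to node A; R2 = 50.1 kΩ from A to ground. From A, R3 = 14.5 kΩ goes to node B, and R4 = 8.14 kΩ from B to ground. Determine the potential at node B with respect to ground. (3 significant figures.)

The second stage (R3 + R4 = 22.64 kΩ) loads node A in parallel with R2.
R2 ‖ (R3+R4) = 15.59 kΩ.
First divider: V_A = V_supply · 15.59/(12.2 + 15.59) = 2.435 mV.
Stage 2 is unloaded, so V_B = V_A · R4/(R3+R4) = 2.435 × 8.14/22.64 = 0.8755 mV.

V_B ≈ 0.875 mV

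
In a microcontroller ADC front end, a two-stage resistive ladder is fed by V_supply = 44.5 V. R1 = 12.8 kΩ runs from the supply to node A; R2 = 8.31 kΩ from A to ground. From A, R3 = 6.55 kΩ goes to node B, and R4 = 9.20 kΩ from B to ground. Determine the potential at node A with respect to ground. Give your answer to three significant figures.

Looking into the second stage from A: R3 + R4 = 15.75 kΩ appears in parallel with R2.
Effective lower resistance at A: R2 ‖ 15.75 = 5.440 kΩ.
V_A = 44.5 × 5.440/(12.8 + 5.440) = 13.27 V.

V_A ≈ 13.3 V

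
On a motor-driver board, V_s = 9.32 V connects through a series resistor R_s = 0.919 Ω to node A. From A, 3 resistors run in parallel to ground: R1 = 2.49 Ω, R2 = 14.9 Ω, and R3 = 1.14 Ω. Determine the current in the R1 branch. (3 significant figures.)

Combine the parallel branches: R_p = (1/2.49 + 1/14.9 + 1/1.14)⁻¹ = 0.7430 Ω.
V_A = 9.32 × 0.7430/1.662 = 4.166 V.
Branch current I = V_A/R1 = 4.166/2.49 = 1.673 A.

I ≈ 1.67 A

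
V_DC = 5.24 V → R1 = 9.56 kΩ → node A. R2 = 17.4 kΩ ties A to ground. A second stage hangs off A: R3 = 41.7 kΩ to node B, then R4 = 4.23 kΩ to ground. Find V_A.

The second stage (R3 + R4 = 45.93 kΩ) loads node A in parallel with R2.
R2 ‖ (R3+R4) = 12.62 kΩ.
So V_A = 5.24 × 0.5690 = 2.981 V.

V_A ≈ 2.98 V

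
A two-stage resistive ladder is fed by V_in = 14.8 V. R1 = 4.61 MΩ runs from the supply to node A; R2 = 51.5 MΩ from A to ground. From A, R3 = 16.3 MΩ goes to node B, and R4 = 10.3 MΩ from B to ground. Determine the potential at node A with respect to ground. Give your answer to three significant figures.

Node A sees R2 in parallel with the series input of stage 2, R3 + R4 = 26.60 MΩ.
Effective lower resistance at A: R2 ‖ 26.60 = 17.54 MΩ.
So V_A = 14.8 × 0.7919 = 11.72 V.

V_A ≈ 11.7 V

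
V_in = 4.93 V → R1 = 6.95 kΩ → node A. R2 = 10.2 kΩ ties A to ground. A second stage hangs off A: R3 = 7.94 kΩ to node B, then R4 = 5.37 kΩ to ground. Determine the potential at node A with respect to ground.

Node A sees R2 in parallel with the series input of stage 2, R3 + R4 = 13.31 kΩ.
Effective lower resistance at A: R2 ‖ 13.31 = 5.775 kΩ.
First divider: V_A = V_in · 5.775/(6.95 + 5.775) = 2.237 V.

V_A ≈ 2.24 V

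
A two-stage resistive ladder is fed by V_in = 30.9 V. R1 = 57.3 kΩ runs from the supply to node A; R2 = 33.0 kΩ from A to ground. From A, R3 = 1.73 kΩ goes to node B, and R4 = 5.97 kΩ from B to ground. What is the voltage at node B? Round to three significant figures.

Looking into the second stage from A: R3 + R4 = 7.700 kΩ appears in parallel with R2.
Effective lower resistance at A: R2 ‖ 7.700 = 6.243 kΩ.
V_A = 30.9 × 6.243/(57.3 + 6.243) = 3.036 V.
Then the unloaded second divider: V_B = V_A × R4/(R3+R4) = 3.036 × 0.7753 = 2.354 V.

V_B ≈ 2.35 V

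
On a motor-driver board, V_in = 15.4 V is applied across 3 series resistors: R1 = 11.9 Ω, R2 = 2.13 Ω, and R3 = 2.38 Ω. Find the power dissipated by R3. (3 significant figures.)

The common current is I = 15.4/16.41 = 0.9385 A.
P = I²R = 0.8807 × 2.38 = 2.096 W.

P ≈ 2.10 W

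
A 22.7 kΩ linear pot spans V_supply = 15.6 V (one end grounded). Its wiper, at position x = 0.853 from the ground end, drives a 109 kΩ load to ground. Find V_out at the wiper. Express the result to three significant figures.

V_out ≈ 13.0 V

Lower segment x·R_p = 19.36 kΩ; upper segment (1−x)·R_p = 3.337 kΩ.
Lower segment in parallel with the load: 19.36 ‖ 109 = 16.44 kΩ.
Loaded-divider output: V_out = 15.6 × 0.8313 = 12.97 V.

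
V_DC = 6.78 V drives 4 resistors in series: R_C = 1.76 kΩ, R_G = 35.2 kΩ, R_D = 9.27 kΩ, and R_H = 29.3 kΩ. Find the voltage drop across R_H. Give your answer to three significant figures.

Series total: ΣR = 1.76 + 35.2 + 9.27 + 29.3 = 75.53 kΩ.
V = V_DC · R/ΣR = 6.78 × 0.3879 = 2.630 V.

V ≈ 2.63 V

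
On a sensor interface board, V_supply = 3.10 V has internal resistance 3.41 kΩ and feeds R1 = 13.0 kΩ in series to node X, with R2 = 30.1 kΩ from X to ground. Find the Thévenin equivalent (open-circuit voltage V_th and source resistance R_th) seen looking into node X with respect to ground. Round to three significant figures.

R1' = 3.41 + 13.0 = 16.41 kΩ (source resistance + R1).
With X open, the divider is unloaded: V_th = 3.10 × 30.1/46.51 = 2.006 V.
With V_supply suppressed (replaced by a short), R_th = R1' ‖ R2 = (16.41 × 30.1)/(16.41 + 30.1) = 10.62 kΩ.

V_th ≈ 2.01 V, R_th ≈ 10.6 kΩ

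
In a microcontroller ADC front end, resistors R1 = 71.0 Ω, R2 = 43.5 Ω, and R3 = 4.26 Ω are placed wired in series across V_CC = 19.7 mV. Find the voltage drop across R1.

V ≈ 11.8 mV

Series total: ΣR = 71.0 + 43.5 + 4.26 = 118.8 Ω.
Voltage divider: V = V_CC · (71.00 / 118.8) = 19.7 × 0.5978 = 11.78 mV.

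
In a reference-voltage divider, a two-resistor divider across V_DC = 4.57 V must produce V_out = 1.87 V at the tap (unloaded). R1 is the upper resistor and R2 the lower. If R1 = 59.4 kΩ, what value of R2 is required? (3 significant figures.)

R2 ≈ 41.1 kΩ

The divider ratio is R2/(R1+R2) = 1.87/4.57 = 0.4092.
So R2 = R1 · V_out/(V_DC − V_out) = 59.4 × 1.87/(4.57 − 1.87) = 59.4 × 0.6926 = 41.14 kΩ.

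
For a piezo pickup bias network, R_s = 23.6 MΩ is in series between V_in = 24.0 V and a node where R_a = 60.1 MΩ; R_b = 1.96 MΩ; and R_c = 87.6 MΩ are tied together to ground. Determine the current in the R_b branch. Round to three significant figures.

Equivalent of the parallel group: R_p = 1.858 MΩ.
Node voltage V_A = V_in · R_p/(R_s + R_p) = 24.0 × 0.07298 = 1.751 V.
Branch current I = V_A/R_b = 1.751/1.96 = 0.8936 µA.

I ≈ 0.894 µA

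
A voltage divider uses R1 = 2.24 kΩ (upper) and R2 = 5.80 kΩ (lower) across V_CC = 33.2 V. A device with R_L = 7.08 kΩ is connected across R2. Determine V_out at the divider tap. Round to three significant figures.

V_out ≈ 19.5 V

The load sits in parallel with R2, giving an effective lower resistance R2' = R2·R_L/(R2+R_L) = 3.188 kΩ.
Then V_out = V_CC · R2'/(R1 + R2') = 33.2 × 3.188/5.428 = 19.50 V.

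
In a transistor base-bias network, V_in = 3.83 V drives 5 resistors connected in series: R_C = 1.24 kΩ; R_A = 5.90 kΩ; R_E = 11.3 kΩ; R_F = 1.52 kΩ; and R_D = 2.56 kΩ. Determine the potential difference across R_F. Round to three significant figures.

V ≈ 0.259 V

Series total: ΣR = 1.24 + 5.90 + 11.3 + 1.52 + 2.56 = 22.52 kΩ.
V = V_in · R/ΣR = 3.83 × 0.06750 = 0.2585 V.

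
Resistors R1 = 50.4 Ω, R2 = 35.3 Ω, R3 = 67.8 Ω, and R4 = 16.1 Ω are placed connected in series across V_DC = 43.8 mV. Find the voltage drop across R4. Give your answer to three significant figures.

Series total: ΣR = 50.4 + 35.3 + 67.8 + 16.1 = 169.6 Ω.
V = V_DC · R/ΣR = 43.8 × 0.09493 = 4.158 mV.

V ≈ 4.16 mV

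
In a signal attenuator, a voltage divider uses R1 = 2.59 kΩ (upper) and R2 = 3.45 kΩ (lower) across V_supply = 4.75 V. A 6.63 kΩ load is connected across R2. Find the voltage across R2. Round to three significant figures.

V_out ≈ 2.22 V

The load sits in parallel with R2, giving an effective lower resistance R2' = R2·R_L/(R2+R_L) = 2.269 kΩ.
Then V_out = V_supply · R2'/(R1 + R2') = 4.75 × 2.269/4.859 = 2.218 V.
(Unloaded it would be 2.71 V; the load pulls it down.)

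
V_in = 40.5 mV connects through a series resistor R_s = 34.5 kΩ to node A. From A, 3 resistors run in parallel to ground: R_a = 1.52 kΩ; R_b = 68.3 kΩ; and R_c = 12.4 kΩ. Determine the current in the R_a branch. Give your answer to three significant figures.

I ≈ 0.987 µA

Combine the parallel branches: R_p = (1/1.52 + 1/68.3 + 1/12.4)⁻¹ = 1.328 kΩ.
V_A = 40.5 × 1.328/35.83 = 1.501 mV.
I(R_a) = V_A / R_a = 1.501/1.52 = 0.9874 µA.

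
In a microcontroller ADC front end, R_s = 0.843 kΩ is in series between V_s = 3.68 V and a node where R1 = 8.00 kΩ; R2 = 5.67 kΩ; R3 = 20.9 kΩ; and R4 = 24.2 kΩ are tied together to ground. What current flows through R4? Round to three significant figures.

Parallel bank: R_p = 1/(1/8.00 + 1/5.67 + 1/20.9 + 1/24.2) = 2.561 kΩ.
V_A by voltage divider: V_A = 3.68 × 2.561/(0.843 + 2.561) = 2.769 V.
Branch current I = V_A/R4 = 2.769/24.2 = 0.1144 mA.
(Check via current divider: I_total = 1.081 mA; share G_k/ΣG = 0.1058 → same result.)

I ≈ 0.114 mA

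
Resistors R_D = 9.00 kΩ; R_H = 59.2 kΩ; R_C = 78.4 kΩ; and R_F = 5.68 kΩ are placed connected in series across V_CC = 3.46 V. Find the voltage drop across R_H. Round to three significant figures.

Total series resistance ΣR = 9.00 + 59.2 + 78.4 + 5.68 = 152.3 kΩ.
By the voltage-divider rule, V = 3.46 × 59.20/152.3 = 1.345 V.

V ≈ 1.35 V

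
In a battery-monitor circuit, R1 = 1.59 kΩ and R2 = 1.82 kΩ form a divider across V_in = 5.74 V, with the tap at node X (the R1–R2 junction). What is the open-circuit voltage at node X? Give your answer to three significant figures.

With X open, the divider is unloaded: V_th = 5.74 × 1.82/3.410 = 3.064 V.

V_th ≈ 3.06 V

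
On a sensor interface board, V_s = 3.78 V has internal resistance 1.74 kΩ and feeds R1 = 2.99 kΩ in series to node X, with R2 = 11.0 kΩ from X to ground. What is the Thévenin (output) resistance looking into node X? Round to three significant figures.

R1' = 1.74 + 2.99 = 4.730 kΩ (source resistance + R1).
Zeroing V_s shorts the top of R1' to ground, so R_th = R1' ‖ R2 = 3.308 kΩ.

R_th ≈ 3.31 kΩ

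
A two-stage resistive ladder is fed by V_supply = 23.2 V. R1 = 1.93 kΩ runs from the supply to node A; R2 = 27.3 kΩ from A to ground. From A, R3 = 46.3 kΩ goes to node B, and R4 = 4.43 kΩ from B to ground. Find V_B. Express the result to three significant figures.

V_B ≈ 1.83 V

The second stage (R3 + R4 = 50.73 kΩ) loads node A in parallel with R2.
R2 ‖ (R3+R4) = 17.75 kΩ.
V_A = 23.2 × 17.75/(1.93 + 17.75) = 20.92 V.
Then the unloaded second divider: V_B = V_A × R4/(R3+R4) = 20.92 × 0.08733 = 1.827 V.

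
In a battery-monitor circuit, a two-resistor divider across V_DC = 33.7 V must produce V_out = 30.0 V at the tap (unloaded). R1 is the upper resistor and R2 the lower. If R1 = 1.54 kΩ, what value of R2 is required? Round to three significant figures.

R2 ≈ 12.5 kΩ

The divider ratio is R2/(R1+R2) = 30.0/33.7 = 0.8902.
Rearranging, R2 = R1·k/(1−k) = 1.54 × 8.108 = 12.49 kΩ.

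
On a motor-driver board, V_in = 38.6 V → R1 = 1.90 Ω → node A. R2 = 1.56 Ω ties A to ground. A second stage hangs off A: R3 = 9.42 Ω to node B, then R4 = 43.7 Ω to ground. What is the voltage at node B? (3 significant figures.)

V_B ≈ 14.1 V

The second stage (R3 + R4 = 53.12 Ω) loads node A in parallel with R2.
R2 ‖ (R3+R4) = 1.515 Ω.
So V_A = 38.6 × 0.4437 = 17.13 V.
Stage 2 is unloaded, so V_B = V_A · R4/(R3+R4) = 17.13 × 43.7/53.12 = 14.09 V.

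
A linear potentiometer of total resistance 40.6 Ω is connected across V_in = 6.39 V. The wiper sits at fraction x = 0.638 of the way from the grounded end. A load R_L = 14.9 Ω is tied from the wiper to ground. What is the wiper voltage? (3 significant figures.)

Lower segment x·R_p = 25.90 Ω; upper segment (1−x)·R_p = 14.70 Ω.
R_L loads the lower segment: effective lower R = 9.459 Ω.
Then V_out = V_in · 9.459/(14.70 + 9.459) = 2.502 V.
(Unloaded: V_out = x·V_in = 4.08 V.)

V_out ≈ 2.50 V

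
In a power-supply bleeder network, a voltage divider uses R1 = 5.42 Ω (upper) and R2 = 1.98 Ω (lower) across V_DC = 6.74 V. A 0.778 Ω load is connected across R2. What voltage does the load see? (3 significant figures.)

V_out ≈ 0.630 V

First combine the lower leg with the load: R2 ‖ R_L = 0.5585 Ω.
Now apply the divider: V_out = 6.74 × 0.09342 = 0.6297 V.
(Unloaded it would be 1.80 V; the load pulls it down.)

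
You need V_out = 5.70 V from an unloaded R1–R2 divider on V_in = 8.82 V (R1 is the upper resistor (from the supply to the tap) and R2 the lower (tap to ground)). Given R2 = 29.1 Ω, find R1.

R1 ≈ 15.9 Ω

The divider ratio is R2/(R1+R2) = 5.70/8.82 = 0.6463.
Rearranging, R1 = R2·(1−k)/k = 29.1 × 0.5474 = 15.93 Ω.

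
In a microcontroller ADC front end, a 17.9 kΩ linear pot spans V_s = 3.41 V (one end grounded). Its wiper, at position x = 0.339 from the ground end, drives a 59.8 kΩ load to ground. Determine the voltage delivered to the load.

The pot divides into 11.83 kΩ above the wiper and 6.068 kΩ below.
Lower segment in parallel with the load: 6.068 ‖ 59.8 = 5.509 kΩ.
Loaded-divider output: V_out = 3.41 × 0.3177 = 1.083 V.
(Unloaded: V_out = x·V_s = 1.16 V.)

V_out ≈ 1.08 V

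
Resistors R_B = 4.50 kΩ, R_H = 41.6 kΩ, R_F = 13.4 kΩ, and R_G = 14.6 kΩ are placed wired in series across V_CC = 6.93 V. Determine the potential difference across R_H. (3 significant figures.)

Series total: ΣR = 4.50 + 41.6 + 13.4 + 14.6 = 74.10 kΩ.
Voltage divider: V = V_CC · (41.60 / 74.10) = 6.93 × 0.5614 = 3.891 V.

V ≈ 3.89 V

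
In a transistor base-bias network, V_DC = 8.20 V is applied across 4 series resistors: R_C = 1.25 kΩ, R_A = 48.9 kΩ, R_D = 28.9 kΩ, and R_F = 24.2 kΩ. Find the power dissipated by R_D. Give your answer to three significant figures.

Series current I = V_DC/ΣR = 8.20/103.2 = 0.07942 mA.
P = I²R = 0.006307 × 28.9 = 0.1823 mW.

P ≈ 0.182 mW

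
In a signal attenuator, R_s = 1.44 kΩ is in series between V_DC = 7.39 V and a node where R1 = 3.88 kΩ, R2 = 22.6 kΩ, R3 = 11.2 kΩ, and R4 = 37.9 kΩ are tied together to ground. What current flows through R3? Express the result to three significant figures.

Parallel bank: R_p = 1/(1/3.88 + 1/22.6 + 1/11.2 + 1/37.9) = 2.394 kΩ.
Node voltage V_A = V_DC · R_p/(R_s + R_p) = 7.39 × 0.6244 = 4.615 V.
Branch current I = V_A/R3 = 4.615/11.2 = 0.4120 mA.

I ≈ 0.412 mA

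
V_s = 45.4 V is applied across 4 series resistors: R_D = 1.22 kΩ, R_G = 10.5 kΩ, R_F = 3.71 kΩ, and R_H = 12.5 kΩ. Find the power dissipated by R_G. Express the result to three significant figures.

P ≈ 27.7 mW

The common current is I = 45.4/27.93 = 1.625 mA.
V(R_G) = I·R = 17.07 V; P = V·I = 17.07 × 1.625 = 27.74 mW.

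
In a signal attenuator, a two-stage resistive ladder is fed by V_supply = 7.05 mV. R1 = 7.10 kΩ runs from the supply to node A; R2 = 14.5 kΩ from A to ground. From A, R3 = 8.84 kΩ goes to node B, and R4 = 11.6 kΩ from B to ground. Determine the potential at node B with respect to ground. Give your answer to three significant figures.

Node A sees R2 in parallel with the series input of stage 2, R3 + R4 = 20.44 kΩ.
R2 ‖ (R3+R4) = 8.483 kΩ.
First divider: V_A = V_supply · 8.483/(7.10 + 8.483) = 3.838 mV.
Then the unloaded second divider: V_B = V_A × R4/(R3+R4) = 3.838 × 0.5675 = 2.178 mV.

V_B ≈ 2.18 mV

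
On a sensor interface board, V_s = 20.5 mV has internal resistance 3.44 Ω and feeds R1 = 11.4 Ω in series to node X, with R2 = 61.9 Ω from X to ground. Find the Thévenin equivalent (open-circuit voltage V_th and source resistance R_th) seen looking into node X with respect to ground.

R1' = 3.44 + 11.4 = 14.84 Ω (source resistance + R1).
With X open, the divider is unloaded: V_th = 20.5 × 61.9/76.74 = 16.54 mV.
Looking into X with the source shorted: R_th = R1'·R2/(R1'+R2) = 14.84 × 61.9/76.74 = 11.97 Ω.

V_th ≈ 16.5 mV, R_th ≈ 12.0 Ω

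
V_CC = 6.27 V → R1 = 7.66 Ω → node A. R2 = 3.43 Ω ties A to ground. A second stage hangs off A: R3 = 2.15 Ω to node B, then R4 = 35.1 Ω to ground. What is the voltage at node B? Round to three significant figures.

Looking into the second stage from A: R3 + R4 = 37.25 Ω appears in parallel with R2.
R2 ‖ (R3+R4) = 3.141 Ω.
So V_A = 6.27 × 0.2908 = 1.823 V.
Stage 2 is unloaded, so V_B = V_A · R4/(R3+R4) = 1.823 × 35.1/37.25 = 1.718 V.

V_B ≈ 1.72 V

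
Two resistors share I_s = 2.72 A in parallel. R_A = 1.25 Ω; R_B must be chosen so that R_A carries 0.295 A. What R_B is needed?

R_B ≈ 0.152 Ω

Two-branch current divider: I_A = I_s · R_B/(R_A + R_B).
0.295/2.72 = R_B/(R_A + R_B) → R_B = R_A · (0.1085)/(1 − 0.1085) = 1.25 × 0.1216 = 0.1521 Ω.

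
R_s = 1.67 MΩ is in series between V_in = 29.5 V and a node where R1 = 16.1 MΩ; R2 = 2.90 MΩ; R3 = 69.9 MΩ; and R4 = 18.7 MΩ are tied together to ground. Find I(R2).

Combine the parallel branches: R_p = (1/16.1 + 1/2.90 + 1/69.9 + 1/18.7)⁻¹ = 2.106 MΩ.
V_A = 29.5 × 2.106/3.776 = 16.45 V.
I(R2) = V_A / R2 = 16.45/2.90 = 5.674 µA.

I ≈ 5.67 µA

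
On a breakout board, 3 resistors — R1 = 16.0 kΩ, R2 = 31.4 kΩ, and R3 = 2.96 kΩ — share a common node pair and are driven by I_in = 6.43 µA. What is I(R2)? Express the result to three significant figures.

I ≈ 0.474 µA

Total conductance ΣG = 1/16.0 + 1/31.4 + 1/2.96 = 0.4322 (units of 1/kΩ).
Current divider: I(R2) = I_in · G_k/ΣG = 6.43 × (0.03185/0.4322) = 6.43 × 0.07369 = 0.4738 µA.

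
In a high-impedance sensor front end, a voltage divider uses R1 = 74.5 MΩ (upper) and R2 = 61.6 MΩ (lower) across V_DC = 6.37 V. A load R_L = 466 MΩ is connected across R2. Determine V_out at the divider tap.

The load sits in parallel with R2, giving an effective lower resistance R2' = R2·R_L/(R2+R_L) = 54.41 MΩ.
Voltage divider with the loaded lower leg: V_out = 6.37 × 54.41/(74.5 + 54.41) = 6.37 × 0.4221 = 2.689 V.

V_out ≈ 2.69 V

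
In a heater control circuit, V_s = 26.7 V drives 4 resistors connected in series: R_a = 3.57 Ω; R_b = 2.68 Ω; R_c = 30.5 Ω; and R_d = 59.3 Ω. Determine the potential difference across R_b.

Series total: ΣR = 3.57 + 2.68 + 30.5 + 59.3 = 96.05 Ω.
By the voltage-divider rule, V = 26.7 × 2.680/96.05 = 0.7450 V.

V ≈ 0.745 V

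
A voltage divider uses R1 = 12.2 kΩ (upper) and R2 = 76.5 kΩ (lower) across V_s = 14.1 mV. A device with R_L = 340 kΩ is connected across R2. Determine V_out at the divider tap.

First combine the lower leg with the load: R2 ‖ R_L = 62.45 kΩ.
Then V_out = V_s · R2'/(R1 + R2') = 14.1 × 62.45/74.65 = 11.80 mV.
(Unloaded it would be 12.2 mV; the load pulls it down.)

V_out ≈ 11.8 mV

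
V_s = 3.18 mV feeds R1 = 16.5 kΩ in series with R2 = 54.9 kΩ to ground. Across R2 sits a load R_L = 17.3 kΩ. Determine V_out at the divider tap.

V_out ≈ 1.41 mV

R2 ‖ R_L = (54.9 × 17.3)/(54.9 + 17.3) = 13.15 kΩ.
Voltage divider with the loaded lower leg: V_out = 3.18 × 13.15/(16.5 + 13.15) = 3.18 × 0.4436 = 1.411 mV.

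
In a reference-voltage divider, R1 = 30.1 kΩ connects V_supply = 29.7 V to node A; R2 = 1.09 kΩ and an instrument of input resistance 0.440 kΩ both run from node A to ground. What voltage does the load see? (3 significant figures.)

R2 ‖ R_L = (1.09 × 0.440)/(1.09 + 0.440) = 0.3135 kΩ.
Voltage divider with the loaded lower leg: V_out = 29.7 × 0.3135/(30.1 + 0.3135) = 29.7 × 0.01031 = 0.3061 V.

V_out ≈ 0.306 V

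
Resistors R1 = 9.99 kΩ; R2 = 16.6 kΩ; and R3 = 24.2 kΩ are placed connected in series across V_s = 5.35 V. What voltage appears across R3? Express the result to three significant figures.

Total series resistance ΣR = 9.99 + 16.6 + 24.2 = 50.79 kΩ.
V = V_s · R/ΣR = 5.35 × 0.4765 = 2.549 V.

V ≈ 2.55 V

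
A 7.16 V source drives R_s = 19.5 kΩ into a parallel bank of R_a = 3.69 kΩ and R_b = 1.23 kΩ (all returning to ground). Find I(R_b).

I ≈ 0.263 mA

Combine the parallel branches: R_p = (1/3.69 + 1/1.23)⁻¹ = 0.9225 kΩ.
Node voltage V_A = V_DC · R_p/(R_s + R_p) = 7.16 × 0.04517 = 0.3234 V.
I(R_b) = V_A / R_b = 0.3234/1.23 = 0.2629 mA.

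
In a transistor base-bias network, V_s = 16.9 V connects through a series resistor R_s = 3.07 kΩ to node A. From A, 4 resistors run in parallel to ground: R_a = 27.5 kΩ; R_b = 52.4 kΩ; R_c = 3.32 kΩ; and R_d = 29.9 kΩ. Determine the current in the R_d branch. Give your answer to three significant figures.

Combine the parallel branches: R_p = (1/27.5 + 1/52.4 + 1/3.32 + 1/29.9)⁻¹ = 2.563 kΩ.
V_A by voltage divider: V_A = 16.9 × 2.563/(3.07 + 2.563) = 7.690 V.
Branch current I = V_A/R_d = 7.690/29.9 = 0.2572 mA.
(Check via current divider: I_total = 3.000 mA; share G_k/ΣG = 0.08573 → same result.)

I ≈ 0.257 mA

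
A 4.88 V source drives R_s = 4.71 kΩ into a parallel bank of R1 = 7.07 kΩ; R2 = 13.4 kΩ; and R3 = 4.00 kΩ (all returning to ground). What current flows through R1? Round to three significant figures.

Parallel bank: R_p = 1/(1/7.07 + 1/13.4 + 1/4.00) = 2.146 kΩ.
Node voltage V_A = V_CC · R_p/(R_s + R_p) = 4.88 × 0.3130 = 1.527 V.
Branch current I = V_A/R1 = 1.527/7.07 = 0.2160 mA.

I ≈ 0.216 mA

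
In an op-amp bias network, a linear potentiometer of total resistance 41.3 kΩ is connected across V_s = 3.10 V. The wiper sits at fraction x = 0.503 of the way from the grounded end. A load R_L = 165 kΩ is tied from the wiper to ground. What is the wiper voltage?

V_out ≈ 1.47 V

The pot divides into 20.53 kΩ above the wiper and 20.77 kΩ below.
(x·R_p) ‖ R_L = 18.45 kΩ.
Loaded-divider output: V_out = 3.10 × 0.4734 = 1.467 V.
(Unloaded: V_out = x·V_s = 1.56 V.)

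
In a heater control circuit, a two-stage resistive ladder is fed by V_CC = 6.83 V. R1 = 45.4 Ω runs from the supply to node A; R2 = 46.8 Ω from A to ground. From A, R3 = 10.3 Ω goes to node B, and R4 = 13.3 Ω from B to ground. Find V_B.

V_B ≈ 0.989 V

Node A sees R2 in parallel with the series input of stage 2, R3 + R4 = 23.60 Ω.
Effective lower resistance at A: R2 ‖ 23.60 = 15.69 Ω.
So V_A = 6.83 × 0.2568 = 1.754 V.
Stage 2 is unloaded, so V_B = V_A · R4/(R3+R4) = 1.754 × 13.3/23.60 = 0.9885 V.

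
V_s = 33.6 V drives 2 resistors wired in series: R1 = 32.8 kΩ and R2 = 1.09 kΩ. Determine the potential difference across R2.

Series total: ΣR = 32.8 + 1.09 = 33.89 kΩ.
V = V_s · R/ΣR = 33.6 × 0.03216 = 1.081 V.

V ≈ 1.08 V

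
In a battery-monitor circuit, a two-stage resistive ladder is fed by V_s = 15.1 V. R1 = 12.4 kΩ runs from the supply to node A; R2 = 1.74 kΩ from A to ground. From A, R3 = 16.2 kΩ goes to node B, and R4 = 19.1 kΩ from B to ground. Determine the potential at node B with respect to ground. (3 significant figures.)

V_B ≈ 0.964 V

The second stage (R3 + R4 = 35.30 kΩ) loads node A in parallel with R2.
R2 ‖ (R3+R4) = 1.658 kΩ.
V_A = 15.1 × 1.658/(12.4 + 1.658) = 1.781 V.
V_B = V_A × 0.5411 = 0.9637 V.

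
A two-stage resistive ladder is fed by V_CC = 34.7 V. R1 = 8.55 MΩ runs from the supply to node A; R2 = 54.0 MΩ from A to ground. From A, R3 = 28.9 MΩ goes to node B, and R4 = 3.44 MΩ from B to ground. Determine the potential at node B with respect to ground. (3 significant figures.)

V_B ≈ 2.59 V

Node A sees R2 in parallel with the series input of stage 2, R3 + R4 = 32.34 MΩ.
R2 ‖ (R3+R4) = 20.23 MΩ.
So V_A = 34.7 × 0.7029 = 24.39 V.
V_B = V_A × 0.1064 = 2.594 V.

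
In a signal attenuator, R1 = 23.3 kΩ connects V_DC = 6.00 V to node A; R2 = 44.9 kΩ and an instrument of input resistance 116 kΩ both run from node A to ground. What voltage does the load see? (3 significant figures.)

V_out ≈ 3.49 V

First combine the lower leg with the load: R2 ‖ R_L = 32.37 kΩ.
Now apply the divider: V_out = 6.00 × 0.5815 = 3.489 V.
(Unloaded it would be 3.95 V; the load pulls it down.)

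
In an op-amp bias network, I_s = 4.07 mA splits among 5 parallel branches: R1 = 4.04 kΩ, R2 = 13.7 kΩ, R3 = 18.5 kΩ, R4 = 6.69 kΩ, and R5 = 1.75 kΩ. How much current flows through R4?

Conductances: ΣG = 1/4.04 + 1/13.7 + 1/18.5 + 1/6.69 + 1/1.75 = 1.095 (1/kΩ).
By the current-divider rule, I = I_s · G_k/ΣG = 4.07 × 0.1364 = 0.5553 mA.

I ≈ 0.555 mA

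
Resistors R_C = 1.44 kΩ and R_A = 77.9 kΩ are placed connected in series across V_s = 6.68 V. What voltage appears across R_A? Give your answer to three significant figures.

V ≈ 6.56 V

Series total: ΣR = 1.44 + 77.9 = 79.34 kΩ.
Voltage divider: V = V_s · (77.90 / 79.34) = 6.68 × 0.9819 = 6.559 V.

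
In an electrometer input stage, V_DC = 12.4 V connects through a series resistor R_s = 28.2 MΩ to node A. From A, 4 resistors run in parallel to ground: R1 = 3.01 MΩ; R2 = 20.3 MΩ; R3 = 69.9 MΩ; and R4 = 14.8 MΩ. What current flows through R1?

Combine the parallel branches: R_p = (1/3.01 + 1/20.3 + 1/69.9 + 1/14.8)⁻¹ = 2.158 MΩ.
V_A = 12.4 × 2.158/30.36 = 0.8815 V.
I(R1) = V_A / R1 = 0.8815/3.01 = 0.2929 µA.

I ≈ 0.293 µA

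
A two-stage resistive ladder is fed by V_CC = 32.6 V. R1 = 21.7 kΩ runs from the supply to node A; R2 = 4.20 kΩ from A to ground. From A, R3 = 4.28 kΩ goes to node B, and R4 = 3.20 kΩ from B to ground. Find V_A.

V_A ≈ 3.60 V

Node A sees R2 in parallel with the series input of stage 2, R3 + R4 = 7.480 kΩ.
R2 ‖ (R3+R4) = 2.690 kΩ.
V_A = 32.6 × 2.690/(21.7 + 2.690) = 3.595 V.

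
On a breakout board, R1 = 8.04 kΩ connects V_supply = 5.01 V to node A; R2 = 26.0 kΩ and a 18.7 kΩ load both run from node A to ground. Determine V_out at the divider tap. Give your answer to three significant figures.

V_out ≈ 2.88 V

R2 ‖ R_L = (26.0 × 18.7)/(26.0 + 18.7) = 10.88 kΩ.
Then V_out = V_supply · R2'/(R1 + R2') = 5.01 × 10.88/18.92 = 2.881 V.
(Unloaded it would be 3.83 V; the load pulls it down.)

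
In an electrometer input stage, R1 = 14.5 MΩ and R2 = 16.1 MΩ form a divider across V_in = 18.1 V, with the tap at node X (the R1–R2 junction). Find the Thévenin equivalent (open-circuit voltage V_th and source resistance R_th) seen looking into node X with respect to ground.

V_th ≈ 9.52 V, R_th ≈ 7.63 MΩ

V_th is the unloaded tap voltage: V_in · R2/(R1+R2) = 18.1 × 0.5261 = 9.523 V.
With V_in suppressed (replaced by a short), R_th = R1 ‖ R2 = (14.50 × 16.1)/(14.50 + 16.1) = 7.629 MΩ.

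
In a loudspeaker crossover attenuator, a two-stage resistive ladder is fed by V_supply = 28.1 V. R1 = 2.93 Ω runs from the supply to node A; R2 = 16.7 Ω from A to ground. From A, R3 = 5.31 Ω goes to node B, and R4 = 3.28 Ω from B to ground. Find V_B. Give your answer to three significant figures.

Node A sees R2 in parallel with the series input of stage 2, R3 + R4 = 8.590 Ω.
Effective lower resistance at A: R2 ‖ 8.590 = 5.672 Ω.
V_A = 28.1 × 5.672/(2.93 + 5.672) = 18.53 V.
Then the unloaded second divider: V_B = V_A × R4/(R3+R4) = 18.53 × 0.3818 = 7.075 V.

V_B ≈ 7.08 V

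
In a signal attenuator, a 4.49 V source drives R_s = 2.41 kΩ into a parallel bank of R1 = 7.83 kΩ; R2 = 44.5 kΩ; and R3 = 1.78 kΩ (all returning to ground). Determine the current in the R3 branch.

I ≈ 0.929 mA

Equivalent of the parallel group: R_p = 1.405 kΩ.
V_A by voltage divider: V_A = 4.49 × 1.405/(2.41 + 1.405) = 1.653 V.
I(R3) = V_A / R3 = 1.653/1.78 = 0.9288 mA.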